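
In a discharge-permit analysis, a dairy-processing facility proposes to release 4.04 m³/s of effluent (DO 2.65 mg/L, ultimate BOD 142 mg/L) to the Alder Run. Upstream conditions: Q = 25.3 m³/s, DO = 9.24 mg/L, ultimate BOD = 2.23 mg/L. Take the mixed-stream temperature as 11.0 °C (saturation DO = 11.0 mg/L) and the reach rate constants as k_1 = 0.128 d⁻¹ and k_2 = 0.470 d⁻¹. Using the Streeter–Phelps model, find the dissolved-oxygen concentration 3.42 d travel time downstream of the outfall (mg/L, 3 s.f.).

Mixed DO = (25.3×9.24 + 4.04×2.65)/(25.3+4.04) = 244.5/29.34 = 8.333 mg/L.
Mixed L₀ = (25.3×2.23 + 4.04×142)/(29.34) = 630.1/29.34 = 21.48 mg/L.
Initial deficit D₀ = C_s − DO₀ = 11.0 − 8.333 = 2.667 mg/L.
D(3.42) = [0.128×21.48/(0.470−0.128)](e^(−0.128×3.42) − e^(−0.470×3.42)) + 2.667 e^(−0.470×3.42)
= 8.038 × (0.6455 − 0.2004) + 2.667 × 0.2004 = 4.112 mg/L.
DO = 11.0 − 4.112 = 6.888 mg/L.

DO ≈ 6.89 mg/L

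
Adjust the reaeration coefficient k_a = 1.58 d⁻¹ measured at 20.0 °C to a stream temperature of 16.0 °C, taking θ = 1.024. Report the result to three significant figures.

k_a(T₂) = k_a(T₁) · θ^(T₂−T₁) = 1.58 × 1.024^(16.0−20.0)
= 1.58 × 1.024^-4.00 = 1.58 × 0.9095 = 1.437 d⁻¹.

k_a ≈ 1.44 d⁻¹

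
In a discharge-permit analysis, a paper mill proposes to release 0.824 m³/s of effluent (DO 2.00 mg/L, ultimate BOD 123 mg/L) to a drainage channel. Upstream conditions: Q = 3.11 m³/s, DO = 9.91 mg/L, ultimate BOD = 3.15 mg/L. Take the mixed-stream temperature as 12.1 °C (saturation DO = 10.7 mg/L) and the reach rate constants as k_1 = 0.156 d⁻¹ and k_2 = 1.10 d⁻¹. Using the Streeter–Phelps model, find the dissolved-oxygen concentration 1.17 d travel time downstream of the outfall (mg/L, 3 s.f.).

Mixed DO = (3.11×9.91 + 0.824×2.00)/(3.11+0.824) = 32.47/3.934 = 8.253 mg/L.
Mixed L₀ = (3.11×3.15 + 0.824×123)/(3.934) = 111.1/3.934 = 28.25 mg/L.
Initial deficit D₀ = C_s − DO₀ = 10.7 − 8.253 = 2.447 mg/L.
D(1.17) = [0.156×28.25/(1.10−0.156)](e^(−0.156×1.17) − e^(−1.10×1.17)) + 2.447 e^(−1.10×1.17)
= 4.669 × (0.8332 − 0.2761) + 2.447 × 0.2761 = 3.277 mg/L.
DO = 10.7 − 3.277 = 7.423 mg/L.

DO ≈ 7.42 mg/L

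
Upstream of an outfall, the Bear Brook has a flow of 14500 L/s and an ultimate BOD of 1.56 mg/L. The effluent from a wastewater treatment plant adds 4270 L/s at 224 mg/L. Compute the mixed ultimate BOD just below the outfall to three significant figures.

Flow-weighted mixing: C = (Q_r C_r + Q_w C_w)/(Q_r + Q_w)
= (14500×1.56 + 4270×224)/(14500 + 4270) = 979100/18770 = 52.16 mg/L.

52.2 mg/L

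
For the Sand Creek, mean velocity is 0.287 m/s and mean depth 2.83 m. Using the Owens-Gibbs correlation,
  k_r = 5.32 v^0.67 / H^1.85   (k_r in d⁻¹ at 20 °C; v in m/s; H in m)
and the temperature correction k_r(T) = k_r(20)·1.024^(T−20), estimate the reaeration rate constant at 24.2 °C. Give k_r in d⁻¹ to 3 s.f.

k_r(20) = 5.32 × 0.287^0.67 / 2.83^1.85 = 5.32 × 0.4333 / 6.852 = 0.3364 d⁻¹.
k_r(24.2) = 0.3364 × 1.024^(24.2−20) = 0.3364 × 1.105 = 0.3717 d⁻¹.

k_r ≈ 0.372 d⁻¹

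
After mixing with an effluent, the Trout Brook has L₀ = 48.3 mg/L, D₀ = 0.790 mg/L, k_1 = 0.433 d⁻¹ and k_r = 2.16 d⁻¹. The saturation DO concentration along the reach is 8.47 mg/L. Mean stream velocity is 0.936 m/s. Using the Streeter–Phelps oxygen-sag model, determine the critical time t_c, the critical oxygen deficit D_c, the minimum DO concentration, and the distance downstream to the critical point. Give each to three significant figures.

With k_r/k_1 = 4.988 and 1 − D₀(k_r−k_1)/(k_1 L₀) = 0.9348,
t_c = ln(4.988 × 0.9348) / (2.16 − 0.433) = ln(4.663) / 1.727 = 1.540/1.727 = 0.8915 d.
L(t_c) = L₀ e^(−k_1 t_c) = 48.3 × 0.6797 = 32.83 mg/L, and at the critical point k_r D_c = k_1 L, so D_c = (0.433/2.16) × 32.83 = 6.582 mg/L.
Minimum DO = C_s − D_c = 8.47 − 6.582 = 1.888 mg/L.
x_c = v t_c = 0.936 m/s × 0.8915 d × 86400 s/d = 72100 m ≈ 72.1 km.

t_c ≈ 0.892 d; D_c ≈ 6.58 mg/L; min DO ≈ 1.89 mg/L; x_c ≈ 72.1 km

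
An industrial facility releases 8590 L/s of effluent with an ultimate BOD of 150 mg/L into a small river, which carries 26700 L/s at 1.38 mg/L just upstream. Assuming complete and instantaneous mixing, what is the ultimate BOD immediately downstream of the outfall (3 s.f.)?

Flow-weighted mixing: C = (Q_r C_r + Q_w C_w)/(Q_r + Q_w)
= (26700×1.38 + 8590×150)/(26700 + 8590) = 1.325×10^6/35290 = 37.56 mg/L.

37.6 mg/L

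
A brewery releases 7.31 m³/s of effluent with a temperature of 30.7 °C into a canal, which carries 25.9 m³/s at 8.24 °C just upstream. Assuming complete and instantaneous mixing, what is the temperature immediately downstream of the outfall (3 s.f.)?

13.2 °C

Flow-weighted mixing: C = (Q_r C_r + Q_w C_w)/(Q_r + Q_w)
= (25.9×8.24 + 7.31×30.7)/(25.9 + 7.31) = 437.8/33.21 = 13.18 °C.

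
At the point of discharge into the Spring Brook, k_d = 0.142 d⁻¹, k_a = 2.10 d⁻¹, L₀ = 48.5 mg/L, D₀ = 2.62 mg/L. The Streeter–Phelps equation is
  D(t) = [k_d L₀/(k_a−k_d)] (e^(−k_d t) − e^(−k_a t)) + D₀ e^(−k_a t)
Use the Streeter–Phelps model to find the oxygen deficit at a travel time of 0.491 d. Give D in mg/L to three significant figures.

D ≈ 2.96 mg/L

k_d L₀/(k_a−k_d) = 0.142×48.5/(2.10−0.142) = 6.887/1.958 = 3.517 mg/L.
e^(−k_d t) = e^(−0.142×0.4910) = 0.9327; e^(−k_a t) = e^(−2.10×0.4910) = 0.3566.
D = 3.517 × (0.9327 − 0.3566) + 2.62 × 0.3566 = 2.026 + 0.9343 = 2.960 mg/L.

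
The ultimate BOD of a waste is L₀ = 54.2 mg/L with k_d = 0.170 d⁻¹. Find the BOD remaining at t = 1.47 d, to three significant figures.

L ≈ 42.2 mg/L

L_t = L₀ e^(−k_d t) = 54.2 × e^(−0.170×1.47) = 54.2 × 0.7789 = 42.22 mg/L.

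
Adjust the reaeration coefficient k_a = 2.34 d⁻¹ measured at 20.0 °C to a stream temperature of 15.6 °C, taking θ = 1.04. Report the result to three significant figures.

k_a ≈ 1.97 d⁻¹

k_a(T₂) = k_a(T₁) · θ^(T₂−T₁) = 2.34 × 1.04^(15.6−20.0)
= 2.34 × 1.04^-4.40 = 2.34 × 0.8415 = 1.969 d⁻¹.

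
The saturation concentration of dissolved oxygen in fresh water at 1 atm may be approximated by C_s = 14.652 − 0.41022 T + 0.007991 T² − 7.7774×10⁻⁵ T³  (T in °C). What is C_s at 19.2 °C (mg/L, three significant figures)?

C_s ≈ 9.17 mg/L

C_s = 14.652 − 0.41022×19.2 + 0.007991×19.2² − 7.7774×10⁻⁵×19.2³ = 9.171 mg/L.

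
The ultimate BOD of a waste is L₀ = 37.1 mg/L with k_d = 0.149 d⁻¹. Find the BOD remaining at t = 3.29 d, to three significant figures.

L ≈ 22.7 mg/L

L_t = L₀ e^(−k_d t) = 37.1 × e^(−0.149×3.29) = 37.1 × 0.6125 = 22.72 mg/L.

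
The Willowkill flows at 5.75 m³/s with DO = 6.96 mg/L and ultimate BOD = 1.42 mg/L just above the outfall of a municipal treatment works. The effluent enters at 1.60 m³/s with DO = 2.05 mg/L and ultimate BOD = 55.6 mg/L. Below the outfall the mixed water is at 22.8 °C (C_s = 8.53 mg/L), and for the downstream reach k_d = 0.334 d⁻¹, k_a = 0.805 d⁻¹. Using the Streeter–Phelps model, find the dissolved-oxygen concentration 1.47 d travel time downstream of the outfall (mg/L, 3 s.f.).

DO ≈ 4.86 mg/L

Mixed DO = (5.75×6.96 + 1.60×2.05)/(5.75+1.60) = 43.30/7.350 = 5.891 mg/L.
Mixed L₀ = (5.75×1.42 + 1.60×55.6)/(7.350) = 97.12/7.350 = 13.21 mg/L.
Initial deficit D₀ = C_s − DO₀ = 8.53 − 5.891 = 2.639 mg/L.
D(1.47) = [0.334×13.21/(0.805−0.334)](e^(−0.334×1.47) − e^(−0.805×1.47)) + 2.639 e^(−0.805×1.47)
= 9.371 × (0.6120 − 0.3063) + 2.639 × 0.3063 = 3.673 mg/L.
DO = 8.53 − 3.673 = 4.857 mg/L.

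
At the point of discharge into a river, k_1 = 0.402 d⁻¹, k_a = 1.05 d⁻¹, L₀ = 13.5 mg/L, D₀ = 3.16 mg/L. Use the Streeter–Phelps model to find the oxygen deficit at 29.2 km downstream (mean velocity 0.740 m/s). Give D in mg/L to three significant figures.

Travel time t = x/v = 29.2 km / (0.740 m/s) = 29200 m / 0.740 m/s = 39460 s = 0.4567 d.
k_1 L₀/(k_a−k_1) = 0.402×13.5/(1.05−0.402) = 5.427/0.6480 = 8.375 mg/L.
e^(−k_1 t) = e^(−0.402×0.4567) = 0.8323; e^(−k_a t) = e^(−1.05×0.4567) = 0.6191.
D = 8.375 × (0.8323 − 0.6191) + 3.16 × 0.6191 = 1.786 + 1.956 = 3.742 mg/L.

D ≈ 3.74 mg/L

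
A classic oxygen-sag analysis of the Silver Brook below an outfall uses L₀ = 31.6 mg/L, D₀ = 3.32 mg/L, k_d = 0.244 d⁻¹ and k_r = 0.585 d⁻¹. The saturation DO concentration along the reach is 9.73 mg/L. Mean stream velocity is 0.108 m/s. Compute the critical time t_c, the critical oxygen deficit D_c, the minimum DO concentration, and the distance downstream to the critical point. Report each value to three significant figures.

t_c ≈ 2.10 d; D_c ≈ 7.90 mg/L; min DO ≈ 1.83 mg/L; x_c ≈ 19.6 km

At the critical point dD/dt = 0, so k_d L₀ e^(−k_d t) = k_r D. Substituting D(t) from the Streeter–Phelps equation and solving for t gives
t_c = ln[(k_r/k_d)(1 − D₀(k_r−k_d)/(k_d L₀))] / (k_r−k_d).
Here k_r−k_d = 0.3410 d⁻¹ and 1 − D₀(k_r−k_d)/(k_d L₀) = 1 − 3.32×0.3410/(0.244×31.6) = 0.8532, so
t_c = ln(2.398 × 0.8532) / 0.3410 = 0.7156 / 0.3410 = 2.099 d.
D_c = (k_d/k_r) L₀ e^(−k_d t_c) = (0.244/0.585) × 31.6 × e^(−0.244×2.099) = 0.4171 × 31.6 × 0.5993 = 7.898 mg/L.
Minimum DO = C_s − D_c = 9.73 − 7.898 = 1.832 mg/L.
x_c = v t_c = 0.108 m/s × 2.099 d × 86400 s/d = 19580 m ≈ 19.6 km.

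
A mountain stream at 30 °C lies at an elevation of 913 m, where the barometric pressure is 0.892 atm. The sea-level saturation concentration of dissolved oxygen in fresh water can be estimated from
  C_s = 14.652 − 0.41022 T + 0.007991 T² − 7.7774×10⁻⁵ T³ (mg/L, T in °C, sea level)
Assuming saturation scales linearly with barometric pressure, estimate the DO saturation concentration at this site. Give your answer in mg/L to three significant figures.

C_s ≈ 6.63 mg/L

At sea level: C_s = 14.652 − 0.41022×30 + 0.007991×30² − 7.7774×10⁻⁵×30³ = 7.437 mg/L.
Pressure correction: C_s' = 7.437 × 0.892 = 6.634 mg/L.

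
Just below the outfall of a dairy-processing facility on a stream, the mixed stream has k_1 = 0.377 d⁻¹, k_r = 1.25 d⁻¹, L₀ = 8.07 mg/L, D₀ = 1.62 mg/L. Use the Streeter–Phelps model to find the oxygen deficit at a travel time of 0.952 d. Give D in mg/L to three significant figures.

D ≈ 1.87 mg/L

k_1 L₀/(k_r−k_1) = 0.377×8.07/(1.25−0.377) = 3.042/0.8730 = 3.485 mg/L.
e^(−k_1 t) = e^(−0.377×0.9520) = 0.6984; e^(−k_r t) = e^(−1.25×0.9520) = 0.3042.
D = 3.485 × (0.6984 − 0.3042) + 1.62 × 0.3042 = 1.374 + 0.4928 = 1.867 mg/L.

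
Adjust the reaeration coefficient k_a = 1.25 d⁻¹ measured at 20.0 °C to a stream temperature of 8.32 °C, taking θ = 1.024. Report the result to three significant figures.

k_a(T₂) = k_a(T₁) · θ^(T₂−T₁) = 1.25 × 1.024^(8.32−20.0)
= 1.25 × 1.024^-11.7 = 1.25 × 0.7580 = 0.9476 d⁻¹.

k_a ≈ 0.948 d⁻¹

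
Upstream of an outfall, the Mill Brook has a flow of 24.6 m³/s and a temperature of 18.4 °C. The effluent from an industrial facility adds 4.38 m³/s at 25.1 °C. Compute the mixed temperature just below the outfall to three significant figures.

19.4 °C

Flow-weighted mixing: C = (Q_r C_r + Q_w C_w)/(Q_r + Q_w)
= (24.6×18.4 + 4.38×25.1)/(24.6 + 4.38) = 562.6/28.98 = 19.41 °C.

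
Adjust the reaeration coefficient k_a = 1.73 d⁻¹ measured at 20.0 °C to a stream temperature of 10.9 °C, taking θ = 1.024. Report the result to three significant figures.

k_a ≈ 1.39 d⁻¹

k_a(T₂) = k_a(T₁) · θ^(T₂−T₁) = 1.73 × 1.024^(10.9−20.0)
= 1.73 × 1.024^-9.10 = 1.73 × 0.8059 = 1.394 d⁻¹.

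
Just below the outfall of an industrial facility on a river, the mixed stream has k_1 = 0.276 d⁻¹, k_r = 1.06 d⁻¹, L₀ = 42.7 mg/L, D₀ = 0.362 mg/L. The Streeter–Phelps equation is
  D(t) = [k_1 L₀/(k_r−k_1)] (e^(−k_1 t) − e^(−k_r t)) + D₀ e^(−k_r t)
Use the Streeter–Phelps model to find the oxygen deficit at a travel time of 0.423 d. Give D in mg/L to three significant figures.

D ≈ 4.01 mg/L

k_1 L₀/(k_r−k_1) = 0.276×42.7/(1.06−0.276) = 11.79/0.7840 = 15.03 mg/L.
e^(−k_1 t) = e^(−0.276×0.4230) = 0.8898; e^(−k_r t) = e^(−1.06×0.4230) = 0.6387.
D = 15.03 × (0.8898 − 0.6387) + 0.362 × 0.6387 = 3.775 + 0.2312 = 4.006 mg/L.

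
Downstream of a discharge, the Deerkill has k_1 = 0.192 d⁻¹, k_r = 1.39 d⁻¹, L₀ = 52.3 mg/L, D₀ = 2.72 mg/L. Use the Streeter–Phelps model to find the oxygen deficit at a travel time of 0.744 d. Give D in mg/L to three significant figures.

k_1 L₀/(k_r−k_1) = 0.192×52.3/(1.39−0.192) = 10.04/1.198 = 8.382 mg/L.
e^(−k_1 t) = e^(−0.192×0.7440) = 0.8669; e^(−k_r t) = e^(−1.39×0.7440) = 0.3555.
D = 8.382 × (0.8669 − 0.3555) + 2.72 × 0.3555 = 4.286 + 0.9670 = 5.253 mg/L.

D ≈ 5.25 mg/L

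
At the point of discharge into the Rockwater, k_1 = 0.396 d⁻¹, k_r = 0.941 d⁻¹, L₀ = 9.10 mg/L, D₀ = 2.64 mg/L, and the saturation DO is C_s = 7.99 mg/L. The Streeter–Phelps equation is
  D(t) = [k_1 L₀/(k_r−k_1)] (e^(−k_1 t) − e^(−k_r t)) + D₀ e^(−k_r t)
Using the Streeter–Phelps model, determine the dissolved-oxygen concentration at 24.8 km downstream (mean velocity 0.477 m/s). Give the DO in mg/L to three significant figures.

Travel time t = x/v = 24.8 km / (0.477 m/s) = 24800 m / 0.477 m/s = 51990 s = 0.6018 d.
k_1 L₀/(k_r−k_1) = 0.396×9.10/(0.941−0.396) = 3.604/0.5450 = 6.612 mg/L.
e^(−k_1 t) = e^(−0.396×0.6018) = 0.7880; e^(−k_r t) = e^(−0.941×0.6018) = 0.5676.
D = 6.612 × (0.7880 − 0.5676) + 2.64 × 0.5676 = 1.457 + 1.499 = 2.955 mg/L.
DO = C_s − D = 7.99 − 2.955 = 5.035 mg/L.

DO ≈ 5.03 mg/L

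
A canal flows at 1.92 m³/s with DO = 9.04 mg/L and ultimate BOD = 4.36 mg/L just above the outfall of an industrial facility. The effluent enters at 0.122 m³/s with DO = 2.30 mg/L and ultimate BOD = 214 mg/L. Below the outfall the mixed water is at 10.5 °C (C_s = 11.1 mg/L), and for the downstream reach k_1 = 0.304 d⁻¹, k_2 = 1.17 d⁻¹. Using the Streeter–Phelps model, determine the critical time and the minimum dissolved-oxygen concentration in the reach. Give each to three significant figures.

t_c ≈ 0.936 d; minimum DO ≈ 7.80 mg/L

Mixed DO = (1.92×9.04 + 0.122×2.30)/(1.92+0.122) = 17.64/2.042 = 8.637 mg/L.
Mixed L₀ = (1.92×4.36 + 0.122×214)/(2.042) = 34.48/2.042 = 16.89 mg/L.
Initial deficit D₀ = C_s − DO₀ = 11.1 − 8.637 = 2.463 mg/L.
t_c = (1/0.8660) ln[(1.17/0.304)(1 − 2.463×0.8660/(0.304×16.89))] = 1.155 × ln(2.250) = 0.9362 d.
D_c = (0.304/1.17) × 16.89 × e^(−0.304×0.9362) = 0.2598 × 16.89 × 0.7523 = 3.301 mg/L.
Minimum DO = 11.1 − 3.301 = 7.799 mg/L.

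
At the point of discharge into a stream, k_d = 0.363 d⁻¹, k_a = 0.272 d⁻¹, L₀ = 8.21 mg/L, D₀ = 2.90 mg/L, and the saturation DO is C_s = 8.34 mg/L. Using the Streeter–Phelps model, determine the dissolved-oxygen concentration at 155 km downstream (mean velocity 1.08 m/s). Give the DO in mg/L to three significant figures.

Travel time t = x/v = 155 km / (1.08 m/s) = 155000 m / 1.08 m/s = 143500 s = 1.661 d.
k_d L₀/(k_a−k_d) = 0.363×8.21/(0.272−0.363) = 2.980/-0.09100 = -32.75 mg/L.
e^(−k_d t) = e^(−0.363×1.661) = 0.5472; e^(−k_a t) = e^(−0.272×1.661) = 0.6365.
D = -32.75 × (0.5472 − 0.6365) + 2.90 × 0.6365 = 2.924 + 1.846 = 4.770 mg/L.
DO = C_s − D = 8.34 − 4.770 = 3.570 mg/L.

DO ≈ 3.57 mg/L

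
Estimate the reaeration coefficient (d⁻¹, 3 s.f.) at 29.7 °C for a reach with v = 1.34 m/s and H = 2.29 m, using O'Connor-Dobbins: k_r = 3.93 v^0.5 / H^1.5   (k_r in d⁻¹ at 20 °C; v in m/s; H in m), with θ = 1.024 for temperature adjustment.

k_r(20) = 3.93 × 1.34^0.5 / 2.29^1.5 = 3.93 × 1.158 / 3.465 = 1.313 d⁻¹.
k_r(29.7) = 1.313 × 1.024^(29.7−20) = 1.313 × 1.259 = 1.652 d⁻¹.

k_r ≈ 1.65 d⁻¹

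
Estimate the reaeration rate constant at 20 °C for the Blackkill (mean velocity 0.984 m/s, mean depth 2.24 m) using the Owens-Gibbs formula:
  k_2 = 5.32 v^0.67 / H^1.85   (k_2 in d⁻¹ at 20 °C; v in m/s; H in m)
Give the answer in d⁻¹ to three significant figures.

k_2 = 5.32 × 0.984^0.67 / 2.24^1.85 = 5.32 × 0.9893 / 4.446 = 1.184 d⁻¹.

k_2 ≈ 1.18 d⁻¹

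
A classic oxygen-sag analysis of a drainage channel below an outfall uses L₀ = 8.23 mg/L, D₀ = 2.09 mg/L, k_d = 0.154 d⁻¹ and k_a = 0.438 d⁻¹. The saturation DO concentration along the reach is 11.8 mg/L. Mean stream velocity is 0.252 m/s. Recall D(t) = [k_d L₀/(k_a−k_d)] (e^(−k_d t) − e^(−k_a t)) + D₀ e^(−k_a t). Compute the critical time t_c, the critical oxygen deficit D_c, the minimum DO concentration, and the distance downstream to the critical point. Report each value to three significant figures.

At the critical point dD/dt = 0, so k_d L₀ e^(−k_d t) = k_a D. Substituting D(t) from the Streeter–Phelps equation and solving for t gives
t_c = ln[(k_a/k_d)(1 − D₀(k_a−k_d)/(k_d L₀))] / (k_a−k_d).
Here k_a−k_d = 0.2840 d⁻¹ and 1 − D₀(k_a−k_d)/(k_d L₀) = 1 − 2.09×0.2840/(0.154×8.23) = 0.5317, so
t_c = ln(2.844 × 0.5317) / 0.2840 = 0.4136 / 0.2840 = 1.456 d.
L(t_c) = L₀ e^(−k_d t_c) = 8.23 × 0.7991 = 6.577 mg/L, and at the critical point k_a D_c = k_d L, so D_c = (0.154/0.438) × 6.577 = 2.312 mg/L.
Minimum DO = C_s − D_c = 11.8 − 2.312 = 9.488 mg/L.
x_c = v t_c = 0.252 m/s × 1.456 d × 86400 s/d = 31700 m ≈ 31.7 km.

t_c ≈ 1.46 d; D_c ≈ 2.31 mg/L; min DO ≈ 9.49 mg/L; x_c ≈ 31.7 km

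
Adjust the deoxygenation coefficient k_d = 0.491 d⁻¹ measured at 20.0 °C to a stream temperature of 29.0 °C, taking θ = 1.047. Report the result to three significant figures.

k_d ≈ 0.742 d⁻¹

k_d(T₂) = k_d(T₁) · θ^(T₂−T₁) = 0.491 × 1.047^(29.0−20.0)
= 0.491 × 1.047^9.00 = 0.491 × 1.512 = 0.7423 d⁻¹.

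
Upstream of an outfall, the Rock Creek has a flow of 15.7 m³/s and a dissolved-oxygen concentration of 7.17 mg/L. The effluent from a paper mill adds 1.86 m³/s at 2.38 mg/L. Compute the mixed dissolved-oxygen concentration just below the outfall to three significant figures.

Flow-weighted mixing: C = (Q_r C_r + Q_w C_w)/(Q_r + Q_w)
= (15.7×7.17 + 1.86×2.38)/(15.7 + 1.86) = 117.0/17.56 = 6.663 mg/L.

6.66 mg/L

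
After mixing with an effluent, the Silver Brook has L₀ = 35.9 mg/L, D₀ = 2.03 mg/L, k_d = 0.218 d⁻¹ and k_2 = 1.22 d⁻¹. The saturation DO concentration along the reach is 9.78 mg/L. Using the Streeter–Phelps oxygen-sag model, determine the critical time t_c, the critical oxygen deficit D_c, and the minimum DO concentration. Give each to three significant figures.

t_c = [1/(k_2−k_d)] ln[(k_2/k_d)(1 − D₀(k_2−k_d)/(k_d L₀))]
= [1/(1.22−0.218)] ln[(1.22/0.218)(1 − 2.03×1.002/(0.218×35.9))]
= (1/1.002) ln[5.596 × 0.7401] = 0.9980 × ln(4.142) = 0.9980 × 1.421 = 1.418 d.
D_c = (k_d/k_2) L₀ e^(−k_d t_c) = (0.218/1.22) × 35.9 × e^(−0.218×1.418) = 0.1787 × 35.9 × 0.7340 = 4.709 mg/L.
Minimum DO = C_s − D_c = 9.78 − 4.709 = 5.071 mg/L.

t_c ≈ 1.42 d; D_c ≈ 4.71 mg/L; min DO ≈ 5.07 mg/L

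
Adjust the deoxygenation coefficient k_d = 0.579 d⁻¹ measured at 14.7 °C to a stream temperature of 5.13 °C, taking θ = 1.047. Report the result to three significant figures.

k_d(T₂) = k_d(T₁) · θ^(T₂−T₁) = 0.579 × 1.047^(5.13−14.7)
= 0.579 × 1.047^-9.57 = 0.579 × 0.6443 = 0.3731 d⁻¹.

k_d ≈ 0.373 d⁻¹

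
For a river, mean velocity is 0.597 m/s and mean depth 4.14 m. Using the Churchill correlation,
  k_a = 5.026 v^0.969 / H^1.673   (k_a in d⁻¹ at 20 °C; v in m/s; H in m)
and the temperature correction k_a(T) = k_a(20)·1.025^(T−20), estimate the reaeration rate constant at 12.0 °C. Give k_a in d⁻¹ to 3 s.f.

k_a ≈ 0.232 d⁻¹

k_a(20) = 5.026 × 0.597^0.969 / 4.14^1.673 = 5.026 × 0.6066 / 10.77 = 0.2831 d⁻¹.
k_a(12.0) = 0.2831 × 1.025^(12.0−20) = 0.2831 × 0.8207 = 0.2323 d⁻¹.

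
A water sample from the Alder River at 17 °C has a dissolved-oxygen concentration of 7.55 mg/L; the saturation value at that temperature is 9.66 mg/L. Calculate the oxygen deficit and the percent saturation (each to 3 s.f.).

D ≈ 2.11 mg/L; 78.2 % saturation

D = C_s − C = 9.66 − 7.55 = 2.11 mg/L.
% saturation = 7.55/9.66 × 100 = 78.2 %.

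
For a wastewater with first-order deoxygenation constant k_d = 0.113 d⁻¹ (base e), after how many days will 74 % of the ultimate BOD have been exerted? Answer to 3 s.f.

y/L₀ = 1 − e^(−k_d t) = 0.74 ⇒ e^(−k_d t) = 0.260
t = −ln(0.260) / 0.113 = 1.347 / 0.113 = 11.92 d.

t ≈ 11.9 d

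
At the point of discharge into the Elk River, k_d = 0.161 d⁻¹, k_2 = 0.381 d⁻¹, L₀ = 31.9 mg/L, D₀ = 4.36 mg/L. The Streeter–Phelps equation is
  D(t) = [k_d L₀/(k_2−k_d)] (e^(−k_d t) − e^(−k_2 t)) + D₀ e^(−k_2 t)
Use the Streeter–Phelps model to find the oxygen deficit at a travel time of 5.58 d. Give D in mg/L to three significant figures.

D ≈ 7.24 mg/L

k_d L₀/(k_2−k_d) = 0.161×31.9/(0.381−0.161) = 5.136/0.2200 = 23.34 mg/L.
e^(−k_d t) = e^(−0.161×5.580) = 0.4072; e^(−k_2 t) = e^(−0.381×5.580) = 0.1193.
D = 23.34 × (0.4072 − 0.1193) + 4.36 × 0.1193 = 6.721 + 0.5202 = 7.242 mg/L.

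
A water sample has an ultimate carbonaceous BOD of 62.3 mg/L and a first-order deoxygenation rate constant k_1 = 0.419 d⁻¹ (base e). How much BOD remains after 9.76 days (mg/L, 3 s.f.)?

L_t = L₀ e^(−k_1 t) = 62.3 × e^(−0.419×9.76) = 62.3 × 0.01675 = 1.043 mg/L.

L ≈ 1.04 mg/L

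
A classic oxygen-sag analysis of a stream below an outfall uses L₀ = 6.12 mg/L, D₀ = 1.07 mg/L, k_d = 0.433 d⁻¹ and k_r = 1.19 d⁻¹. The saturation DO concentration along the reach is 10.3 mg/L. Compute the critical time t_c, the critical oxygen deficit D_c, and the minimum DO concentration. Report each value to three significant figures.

t_c ≈ 0.854 d; D_c ≈ 1.54 mg/L; min DO ≈ 8.76 mg/L

t_c = [1/(k_r−k_d)] ln[(k_r/k_d)(1 − D₀(k_r−k_d)/(k_d L₀))]
= [1/(1.19−0.433)] ln[(1.19/0.433)(1 − 1.07×0.7570/(0.433×6.12))]
= (1/0.7570) ln[2.748 × 0.6943] = 1.321 × ln(1.908) = 1.321 × 0.6462 = 0.8536 d.
L(t_c) = L₀ e^(−k_d t_c) = 6.12 × 0.6910 = 4.229 mg/L, and at the critical point k_r D_c = k_d L, so D_c = (0.433/1.19) × 4.229 = 1.539 mg/L.
Minimum DO = C_s − D_c = 10.3 − 1.539 = 8.761 mg/L.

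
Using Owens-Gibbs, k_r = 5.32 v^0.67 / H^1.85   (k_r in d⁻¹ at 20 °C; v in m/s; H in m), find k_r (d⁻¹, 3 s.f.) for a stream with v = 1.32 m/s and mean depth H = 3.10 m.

k_r = 5.32 × 1.32^0.67 / 3.10^1.85 = 5.32 × 1.204 / 8.110 = 0.7901 d⁻¹.

k_r ≈ 0.790 d⁻¹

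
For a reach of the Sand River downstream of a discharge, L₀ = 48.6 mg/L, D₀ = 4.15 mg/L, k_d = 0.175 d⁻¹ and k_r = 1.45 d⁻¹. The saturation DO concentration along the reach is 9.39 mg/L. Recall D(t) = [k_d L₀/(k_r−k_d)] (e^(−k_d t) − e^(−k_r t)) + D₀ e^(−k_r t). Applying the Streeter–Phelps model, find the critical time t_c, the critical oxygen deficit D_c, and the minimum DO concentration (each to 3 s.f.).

t_c = [1/(k_r−k_d)] ln[(k_r/k_d)(1 − D₀(k_r−k_d)/(k_d L₀))]
= [1/(1.45−0.175)] ln[(1.45/0.175)(1 − 4.15×1.275/(0.175×48.6))]
= (1/1.275) ln[8.286 × 0.3779] = 0.7843 × ln(3.131) = 0.7843 × 1.141 = 0.8952 d.
L(t_c) = L₀ e^(−k_d t_c) = 48.6 × 0.8550 = 41.55 mg/L, and at the critical point k_r D_c = k_d L, so D_c = (0.175/1.45) × 41.55 = 5.015 mg/L.
Minimum DO = C_s − D_c = 9.39 − 5.015 = 4.375 mg/L.

t_c ≈ 0.895 d; D_c ≈ 5.02 mg/L; min DO ≈ 4.37 mg/L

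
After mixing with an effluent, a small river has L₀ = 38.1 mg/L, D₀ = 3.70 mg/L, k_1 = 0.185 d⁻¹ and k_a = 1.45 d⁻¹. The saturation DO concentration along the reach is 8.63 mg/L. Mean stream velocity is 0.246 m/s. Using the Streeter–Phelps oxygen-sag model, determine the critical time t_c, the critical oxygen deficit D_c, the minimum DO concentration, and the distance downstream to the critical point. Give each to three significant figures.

At the critical point dD/dt = 0, so k_1 L₀ e^(−k_1 t) = k_a D. Substituting D(t) from the Streeter–Phelps equation and solving for t gives
t_c = ln[(k_a/k_1)(1 − D₀(k_a−k_1)/(k_1 L₀))] / (k_a−k_1).
Here k_a−k_1 = 1.265 d⁻¹ and 1 − D₀(k_a−k_1)/(k_1 L₀) = 1 − 3.70×1.265/(0.185×38.1) = 0.3360, so
t_c = ln(7.838 × 0.3360) / 1.265 = 0.9682 / 1.265 = 0.7654 d.
L(t_c) = L₀ e^(−k_1 t_c) = 38.1 × 0.8680 = 33.07 mg/L, and at the critical point k_a D_c = k_1 L, so D_c = (0.185/1.45) × 33.07 = 4.219 mg/L.
Minimum DO = C_s − D_c = 8.63 − 4.219 = 4.411 mg/L.
x_c = v t_c = 0.246 m/s × 0.7654 d × 86400 s/d = 16270 m ≈ 16.3 km.

t_c ≈ 0.765 d; D_c ≈ 4.22 mg/L; min DO ≈ 4.41 mg/L; x_c ≈ 16.3 km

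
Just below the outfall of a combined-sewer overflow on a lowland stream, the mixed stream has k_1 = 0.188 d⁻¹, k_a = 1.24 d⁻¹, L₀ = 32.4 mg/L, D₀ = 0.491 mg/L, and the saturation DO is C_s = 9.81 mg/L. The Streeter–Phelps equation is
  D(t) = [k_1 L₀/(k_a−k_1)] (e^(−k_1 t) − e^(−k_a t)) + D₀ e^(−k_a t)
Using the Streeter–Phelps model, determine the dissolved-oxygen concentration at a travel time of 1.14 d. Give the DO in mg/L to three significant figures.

DO ≈ 6.43 mg/L

k_1 L₀/(k_a−k_1) = 0.188×32.4/(1.24−0.188) = 6.091/1.052 = 5.790 mg/L.
e^(−k_1 t) = e^(−0.188×1.140) = 0.8071; e^(−k_a t) = e^(−1.24×1.140) = 0.2433.
D = 5.790 × (0.8071 − 0.2433) + 0.491 × 0.2433 = 3.265 + 0.1194 = 3.384 mg/L.
DO = C_s − D = 9.81 − 3.384 = 6.426 mg/L.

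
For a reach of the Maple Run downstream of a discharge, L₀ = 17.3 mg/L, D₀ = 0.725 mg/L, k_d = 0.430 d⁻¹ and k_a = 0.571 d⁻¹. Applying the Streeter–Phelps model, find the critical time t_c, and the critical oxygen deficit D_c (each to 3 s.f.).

t_c ≈ 1.91 d; D_c ≈ 5.72 mg/L

At the critical point dD/dt = 0, so k_d L₀ e^(−k_d t) = k_a D. Substituting D(t) from the Streeter–Phelps equation and solving for t gives
t_c = ln[(k_a/k_d)(1 − D₀(k_a−k_d)/(k_d L₀))] / (k_a−k_d).
Here k_a−k_d = 0.1410 d⁻¹ and 1 − D₀(k_a−k_d)/(k_d L₀) = 1 − 0.725×0.1410/(0.430×17.3) = 0.9863, so
t_c = ln(1.328 × 0.9863) / 0.1410 = 0.2698 / 0.1410 = 1.913 d.
L(t_c) = L₀ e^(−k_d t_c) = 17.3 × 0.4392 = 7.599 mg/L, and at the critical point k_a D_c = k_d L, so D_c = (0.430/0.571) × 7.599 = 5.723 mg/L.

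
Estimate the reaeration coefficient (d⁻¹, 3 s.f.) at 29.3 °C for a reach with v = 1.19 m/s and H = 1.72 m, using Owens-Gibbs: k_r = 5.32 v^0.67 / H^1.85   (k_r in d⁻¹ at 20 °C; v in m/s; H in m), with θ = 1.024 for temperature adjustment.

k_r(20) = 5.32 × 1.19^0.67 / 1.72^1.85 = 5.32 × 1.124 / 2.727 = 2.192 d⁻¹.
k_r(29.3) = 2.192 × 1.024^(29.3−20) = 2.192 × 1.247 = 2.733 d⁻¹.

k_r ≈ 2.73 d⁻¹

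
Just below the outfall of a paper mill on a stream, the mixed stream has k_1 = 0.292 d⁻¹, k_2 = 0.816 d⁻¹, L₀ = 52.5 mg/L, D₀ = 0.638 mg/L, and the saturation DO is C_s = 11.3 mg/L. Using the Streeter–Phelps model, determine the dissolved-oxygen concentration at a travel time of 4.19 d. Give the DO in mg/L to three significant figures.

k_1 L₀/(k_2−k_1) = 0.292×52.5/(0.816−0.292) = 15.33/0.5240 = 29.26 mg/L.
e^(−k_1 t) = e^(−0.292×4.190) = 0.2942; e^(−k_2 t) = e^(−0.816×4.190) = 0.03274.
D = 29.26 × (0.2942 − 0.03274) + 0.638 × 0.03274 = 7.649 + 0.02089 = 7.670 mg/L.
DO = C_s − D = 11.3 − 7.670 = 3.630 mg/L.

DO ≈ 3.63 mg/L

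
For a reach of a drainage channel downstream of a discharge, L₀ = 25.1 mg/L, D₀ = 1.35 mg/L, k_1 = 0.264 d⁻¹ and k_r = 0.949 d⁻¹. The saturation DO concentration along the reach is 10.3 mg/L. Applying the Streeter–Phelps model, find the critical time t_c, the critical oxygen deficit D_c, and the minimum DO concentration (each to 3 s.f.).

t_c ≈ 1.65 d; D_c ≈ 4.52 mg/L; min DO ≈ 5.78 mg/L

With k_r/k_1 = 3.595 and 1 − D₀(k_r−k_1)/(k_1 L₀) = 0.8604,
t_c = ln(3.595 × 0.8604) / (0.949 − 0.264) = ln(3.093) / 0.6850 = 1.129/0.6850 = 1.648 d.
L(t_c) = L₀ e^(−k_1 t_c) = 25.1 × 0.6471 = 16.24 mg/L, and at the critical point k_r D_c = k_1 L, so D_c = (0.264/0.949) × 16.24 = 4.519 mg/L.
Minimum DO = C_s − D_c = 10.3 − 4.519 = 5.781 mg/L.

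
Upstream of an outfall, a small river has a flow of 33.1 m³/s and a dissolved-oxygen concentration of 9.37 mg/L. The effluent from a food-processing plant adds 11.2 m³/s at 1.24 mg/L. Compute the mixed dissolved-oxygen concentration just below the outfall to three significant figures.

7.31 mg/L

Flow-weighted mixing: C = (Q_r C_r + Q_w C_w)/(Q_r + Q_w)
= (33.1×9.37 + 11.2×1.24)/(33.1 + 11.2) = 324.0/44.30 = 7.315 mg/L.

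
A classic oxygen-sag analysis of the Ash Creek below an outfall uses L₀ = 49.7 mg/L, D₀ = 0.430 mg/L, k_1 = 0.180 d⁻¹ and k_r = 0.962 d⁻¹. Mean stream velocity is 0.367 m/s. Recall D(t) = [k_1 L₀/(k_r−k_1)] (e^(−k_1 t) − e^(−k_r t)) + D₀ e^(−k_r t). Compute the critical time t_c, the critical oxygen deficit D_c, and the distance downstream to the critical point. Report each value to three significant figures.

With k_r/k_1 = 5.344 and 1 − D₀(k_r−k_1)/(k_1 L₀) = 0.9624,
t_c = ln(5.344 × 0.9624) / (0.962 − 0.180) = ln(5.144) / 0.7820 = 1.638/0.7820 = 2.094 d.
D_c = (k_1/k_r) L₀ e^(−k_1 t_c) = (0.180/0.962) × 49.7 × e^(−0.180×2.094) = 0.1871 × 49.7 × 0.6859 = 6.379 mg/L.
x_c = v t_c = 0.367 m/s × 2.094 d × 86400 s/d = 66410 m ≈ 66.4 km.

t_c ≈ 2.09 d; D_c ≈ 6.38 mg/L; x_c ≈ 66.4 km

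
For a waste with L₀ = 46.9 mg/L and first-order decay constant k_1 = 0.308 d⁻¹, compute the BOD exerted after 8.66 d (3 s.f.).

y ≈ 43.6 mg/L

y_t = L₀(1 − e^(−k_1 t)) = 46.9 × (1 − e^(−0.308×8.66))
= 46.9 × (1 − 0.06944) = 46.9 × 0.9306 = 43.64 mg/L.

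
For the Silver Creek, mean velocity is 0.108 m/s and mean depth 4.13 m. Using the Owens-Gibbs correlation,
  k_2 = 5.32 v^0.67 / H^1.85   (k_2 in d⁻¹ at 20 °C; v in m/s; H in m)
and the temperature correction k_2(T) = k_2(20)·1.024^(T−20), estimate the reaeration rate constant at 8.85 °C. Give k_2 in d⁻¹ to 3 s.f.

k_2 ≈ 0.0667 d⁻¹

k_2(20) = 5.32 × 0.108^0.67 / 4.13^1.85 = 5.32 × 0.2251 / 13.79 = 0.08686 d⁻¹.
k_2(8.85) = 0.08686 × 1.024^(8.85−20) = 0.08686 × 0.7676 = 0.06667 d⁻¹.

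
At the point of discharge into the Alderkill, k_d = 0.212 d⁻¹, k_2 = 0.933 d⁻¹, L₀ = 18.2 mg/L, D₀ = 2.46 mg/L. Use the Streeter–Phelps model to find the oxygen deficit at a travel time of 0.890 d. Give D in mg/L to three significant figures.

k_d L₀/(k_2−k_d) = 0.212×18.2/(0.933−0.212) = 3.858/0.7210 = 5.351 mg/L.
e^(−k_d t) = e^(−0.212×0.8900) = 0.8281; e^(−k_2 t) = e^(−0.933×0.8900) = 0.4359.
D = 5.351 × (0.8281 − 0.4359) + 2.46 × 0.4359 = 2.099 + 1.072 = 3.171 mg/L.

D ≈ 3.17 mg/L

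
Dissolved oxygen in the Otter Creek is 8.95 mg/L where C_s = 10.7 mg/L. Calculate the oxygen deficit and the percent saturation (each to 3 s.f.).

D = C_s − C = 10.7 − 8.95 = 1.75 mg/L.
% saturation = 8.95/10.7 × 100 = 83.6 %.

D ≈ 1.75 mg/L; 83.6 % saturation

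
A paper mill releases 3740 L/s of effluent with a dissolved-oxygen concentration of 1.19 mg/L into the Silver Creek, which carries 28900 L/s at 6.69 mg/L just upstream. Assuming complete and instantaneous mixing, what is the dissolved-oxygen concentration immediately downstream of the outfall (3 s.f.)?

6.06 mg/L

Flow-weighted mixing: C = (Q_r C_r + Q_w C_w)/(Q_r + Q_w)
= (28900×6.69 + 3740×1.19)/(28900 + 3740) = 197800/32640 = 6.060 mg/L.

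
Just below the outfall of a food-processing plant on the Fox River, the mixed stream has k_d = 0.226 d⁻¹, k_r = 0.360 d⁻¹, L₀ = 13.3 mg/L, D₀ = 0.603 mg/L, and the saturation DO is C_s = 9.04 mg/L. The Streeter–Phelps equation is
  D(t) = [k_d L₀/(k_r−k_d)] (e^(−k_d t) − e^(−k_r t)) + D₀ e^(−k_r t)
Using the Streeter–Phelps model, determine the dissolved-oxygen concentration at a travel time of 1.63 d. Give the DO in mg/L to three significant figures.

k_d L₀/(k_r−k_d) = 0.226×13.3/(0.360−0.226) = 3.006/0.1340 = 22.43 mg/L.
e^(−k_d t) = e^(−0.226×1.630) = 0.6919; e^(−k_r t) = e^(−0.360×1.630) = 0.5561.
D = 22.43 × (0.6919 − 0.5561) + 0.603 × 0.5561 = 3.045 + 0.3353 = 3.380 mg/L.
DO = C_s − D = 9.04 − 3.380 = 5.660 mg/L.

DO ≈ 5.66 mg/L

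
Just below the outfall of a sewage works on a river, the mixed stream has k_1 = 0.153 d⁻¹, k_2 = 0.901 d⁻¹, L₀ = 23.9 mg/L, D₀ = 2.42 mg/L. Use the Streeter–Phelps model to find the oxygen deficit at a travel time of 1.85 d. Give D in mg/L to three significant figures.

k_1 L₀/(k_2−k_1) = 0.153×23.9/(0.901−0.153) = 3.657/0.7480 = 4.889 mg/L.
e^(−k_1 t) = e^(−0.153×1.850) = 0.7535; e^(−k_2 t) = e^(−0.901×1.850) = 0.1888.
D = 4.889 × (0.7535 − 0.1888) + 2.42 × 0.1888 = 2.760 + 0.4570 = 3.217 mg/L.

D ≈ 3.22 mg/L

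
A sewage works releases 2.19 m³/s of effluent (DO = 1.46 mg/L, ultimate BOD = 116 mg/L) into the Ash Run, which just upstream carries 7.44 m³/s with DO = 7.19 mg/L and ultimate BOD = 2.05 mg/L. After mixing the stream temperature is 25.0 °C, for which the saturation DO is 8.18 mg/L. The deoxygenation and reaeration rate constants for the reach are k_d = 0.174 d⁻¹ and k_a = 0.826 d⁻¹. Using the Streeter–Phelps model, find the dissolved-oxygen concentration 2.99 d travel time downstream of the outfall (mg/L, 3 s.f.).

Mixed DO = (7.44×7.19 + 2.19×1.46)/(7.44+2.19) = 56.69/9.630 = 5.887 mg/L.
Mixed L₀ = (7.44×2.05 + 2.19×116)/(9.630) = 269.3/9.630 = 27.96 mg/L.
Initial deficit D₀ = C_s − DO₀ = 8.18 − 5.887 = 2.293 mg/L.
D(2.99) = [0.174×27.96/(0.826−0.174)](e^(−0.174×2.99) − e^(−0.826×2.99)) + 2.293 e^(−0.826×2.99)
= 7.463 × (0.5944 − 0.08461) + 2.293 × 0.08461 = 3.998 mg/L.
DO = 8.18 − 3.998 = 4.182 mg/L.

DO ≈ 4.18 mg/L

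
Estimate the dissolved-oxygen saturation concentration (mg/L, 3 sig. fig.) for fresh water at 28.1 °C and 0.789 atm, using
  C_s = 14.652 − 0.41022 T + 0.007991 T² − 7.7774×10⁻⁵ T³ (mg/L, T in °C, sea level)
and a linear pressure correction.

C_s ≈ 6.08 mg/L

At sea level: C_s = 14.652 − 0.41022×28.1 + 0.007991×28.1² − 7.7774×10⁻⁵×28.1³ = 7.709 mg/L.
Pressure correction: C_s' = 7.709 × 0.789 = 6.082 mg/L.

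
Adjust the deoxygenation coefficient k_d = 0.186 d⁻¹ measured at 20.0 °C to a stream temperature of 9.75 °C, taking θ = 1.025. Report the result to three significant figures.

k_d ≈ 0.144 d⁻¹

k_d(T₂) = k_d(T₁) · θ^(T₂−T₁) = 0.186 × 1.025^(9.75−20.0)
= 0.186 × 1.025^-10.2 = 0.186 × 0.7764 = 0.1444 d⁻¹.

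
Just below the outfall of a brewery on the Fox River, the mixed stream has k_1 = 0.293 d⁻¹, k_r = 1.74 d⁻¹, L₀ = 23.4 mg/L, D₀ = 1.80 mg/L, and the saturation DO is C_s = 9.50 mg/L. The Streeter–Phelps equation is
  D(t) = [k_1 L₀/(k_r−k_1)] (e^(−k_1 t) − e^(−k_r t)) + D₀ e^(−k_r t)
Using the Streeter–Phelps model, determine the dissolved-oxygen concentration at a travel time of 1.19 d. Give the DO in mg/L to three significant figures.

k_1 L₀/(k_r−k_1) = 0.293×23.4/(1.74−0.293) = 6.856/1.447 = 4.738 mg/L.
e^(−k_1 t) = e^(−0.293×1.190) = 0.7056; e^(−k_r t) = e^(−1.74×1.190) = 0.1261.
D = 4.738 × (0.7056 − 0.1261) + 1.80 × 0.1261 = 2.746 + 0.2270 = 2.973 mg/L.
DO = C_s − D = 9.50 − 2.973 = 6.527 mg/L.

DO ≈ 6.53 mg/L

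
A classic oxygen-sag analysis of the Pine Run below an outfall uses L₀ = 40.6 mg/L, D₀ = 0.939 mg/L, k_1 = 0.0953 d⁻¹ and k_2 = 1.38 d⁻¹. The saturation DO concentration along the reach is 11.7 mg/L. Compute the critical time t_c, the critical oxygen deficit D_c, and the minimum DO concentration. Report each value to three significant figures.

t_c = [1/(k_2−k_1)] ln[(k_2/k_1)(1 − D₀(k_2−k_1)/(k_1 L₀))]
= [1/(1.38−0.0953)] ln[(1.38/0.0953)(1 − 0.939×1.285/(0.0953×40.6))]
= (1/1.285) ln[14.48 × 0.6882] = 0.7784 × ln(9.966) = 0.7784 × 2.299 = 1.790 d.
L(t_c) = L₀ e^(−k_1 t_c) = 40.6 × 0.8432 = 34.23 mg/L, and at the critical point k_2 D_c = k_1 L, so D_c = (0.0953/1.38) × 34.23 = 2.364 mg/L.
Minimum DO = C_s − D_c = 11.7 − 2.364 = 9.336 mg/L.

t_c ≈ 1.79 d; D_c ≈ 2.36 mg/L; min DO ≈ 9.34 mg/L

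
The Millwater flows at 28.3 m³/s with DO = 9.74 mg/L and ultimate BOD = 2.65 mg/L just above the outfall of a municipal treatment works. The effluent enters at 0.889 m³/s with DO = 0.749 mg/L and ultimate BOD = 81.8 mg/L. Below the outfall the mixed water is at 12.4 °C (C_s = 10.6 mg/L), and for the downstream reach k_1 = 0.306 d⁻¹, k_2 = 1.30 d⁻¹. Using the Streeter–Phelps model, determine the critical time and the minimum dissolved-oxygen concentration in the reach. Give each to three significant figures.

t_c ≈ 0.146 d; minimum DO ≈ 9.46 mg/L

Mixed DO = (28.3×9.74 + 0.889×0.749)/(28.3+0.889) = 276.3/29.19 = 9.466 mg/L.
Mixed L₀ = (28.3×2.65 + 0.889×81.8)/(29.19) = 147.7/29.19 = 5.061 mg/L.
Initial deficit D₀ = C_s − DO₀ = 10.6 − 9.466 = 1.134 mg/L.
t_c = (1/0.9940) ln[(1.30/0.306)(1 − 1.134×0.9940/(0.306×5.061))] = 1.006 × ln(1.156) = 0.1462 d.
D_c = (0.306/1.30) × 5.061 × e^(−0.306×0.1462) = 0.2354 × 5.061 × 0.9562 = 1.139 mg/L.
Minimum DO = 10.6 − 1.139 = 9.461 mg/L.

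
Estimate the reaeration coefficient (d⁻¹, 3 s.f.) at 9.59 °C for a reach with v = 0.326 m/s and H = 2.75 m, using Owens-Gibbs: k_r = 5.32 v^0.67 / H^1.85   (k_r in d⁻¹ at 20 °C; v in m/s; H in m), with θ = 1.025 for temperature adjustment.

k_r(20) = 5.32 × 0.326^0.67 / 2.75^1.85 = 5.32 × 0.4719 / 6.498 = 0.3864 d⁻¹.
k_r(9.59) = 0.3864 × 1.025^(9.59−20) = 0.3864 × 0.7733 = 0.2988 d⁻¹.

k_r ≈ 0.299 d⁻¹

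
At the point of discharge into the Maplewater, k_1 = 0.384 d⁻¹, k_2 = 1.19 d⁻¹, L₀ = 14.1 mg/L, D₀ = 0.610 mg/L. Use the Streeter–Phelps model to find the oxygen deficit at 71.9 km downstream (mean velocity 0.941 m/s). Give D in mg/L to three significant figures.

Travel time t = x/v = 71.9 km / (0.941 m/s) = 71900 m / 0.941 m/s = 76410 s = 0.8844 d.
k_1 L₀/(k_2−k_1) = 0.384×14.1/(1.19−0.384) = 5.414/0.8060 = 6.718 mg/L.
e^(−k_1 t) = e^(−0.384×0.8844) = 0.7121; e^(−k_2 t) = e^(−1.19×0.8844) = 0.3491.
D = 6.718 × (0.7121 − 0.3491) + 0.610 × 0.3491 = 2.438 + 0.2130 = 2.651 mg/L.

D ≈ 2.65 mg/L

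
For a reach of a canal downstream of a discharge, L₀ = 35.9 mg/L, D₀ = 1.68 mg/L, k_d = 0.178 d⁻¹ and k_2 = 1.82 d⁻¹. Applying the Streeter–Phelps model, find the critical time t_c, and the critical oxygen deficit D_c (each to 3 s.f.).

At the critical point dD/dt = 0, so k_d L₀ e^(−k_d t) = k_2 D. Substituting D(t) from the Streeter–Phelps equation and solving for t gives
t_c = ln[(k_2/k_d)(1 − D₀(k_2−k_d)/(k_d L₀))] / (k_2−k_d).
Here k_2−k_d = 1.642 d⁻¹ and 1 − D₀(k_2−k_d)/(k_d L₀) = 1 − 1.68×1.642/(0.178×35.9) = 0.5683, so
t_c = ln(10.22 × 0.5683) / 1.642 = 1.760 / 1.642 = 1.072 d.
D_c = (k_d/k_2) L₀ e^(−k_d t_c) = (0.178/1.82) × 35.9 × e^(−0.178×1.072) = 0.09780 × 35.9 × 0.8263 = 2.901 mg/L.

t_c ≈ 1.07 d; D_c ≈ 2.90 mg/L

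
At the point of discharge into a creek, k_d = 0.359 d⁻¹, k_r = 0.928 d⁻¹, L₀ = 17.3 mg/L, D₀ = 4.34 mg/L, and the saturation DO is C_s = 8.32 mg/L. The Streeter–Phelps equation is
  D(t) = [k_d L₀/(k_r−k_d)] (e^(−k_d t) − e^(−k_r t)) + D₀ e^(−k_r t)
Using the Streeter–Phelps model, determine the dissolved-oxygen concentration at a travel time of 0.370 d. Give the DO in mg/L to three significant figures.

k_d L₀/(k_r−k_d) = 0.359×17.3/(0.928−0.359) = 6.211/0.5690 = 10.92 mg/L.
e^(−k_d t) = e^(−0.359×0.3700) = 0.8756; e^(−k_r t) = e^(−0.928×0.3700) = 0.7094.
D = 10.92 × (0.8756 − 0.7094) + 4.34 × 0.7094 = 1.814 + 3.079 = 4.893 mg/L.
DO = C_s − D = 8.32 − 4.893 = 3.427 mg/L.

DO ≈ 3.43 mg/L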